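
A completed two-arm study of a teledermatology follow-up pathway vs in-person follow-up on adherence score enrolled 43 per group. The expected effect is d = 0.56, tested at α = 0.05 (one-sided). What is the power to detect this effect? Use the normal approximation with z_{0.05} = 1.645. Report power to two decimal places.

For two equal groups, power = Φ(d·√(n/2) − z_{α}).
d·√(n/2) = 0.56 × √(43/2) = 0.56 × 4.637 = 2.597.
z_β = 2.597 − 1.645 = 0.952.
Power = Φ(0.952) = 0.829.

power ≈ 0.83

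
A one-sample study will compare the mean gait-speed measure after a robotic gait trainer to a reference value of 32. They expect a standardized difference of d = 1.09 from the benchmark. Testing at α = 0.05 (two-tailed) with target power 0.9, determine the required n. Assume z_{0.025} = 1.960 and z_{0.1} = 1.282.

For a one-sample test: n = ((z_{α/2} + z_β) / d)².
z_{α/2} + z_β = 1.960 + 1.282 = 3.242.
n = (3.242 / 1.09)² = 2.974² = 8.85.
Round up.

n = 9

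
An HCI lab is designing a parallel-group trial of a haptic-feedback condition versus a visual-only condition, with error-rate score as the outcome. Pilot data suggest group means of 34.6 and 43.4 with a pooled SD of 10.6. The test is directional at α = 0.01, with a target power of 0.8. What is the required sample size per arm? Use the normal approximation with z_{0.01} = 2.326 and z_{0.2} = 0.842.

Cohen's d = |M₁ − M₂| / SD_pooled = |34.6 − 43.4| / 10.6 = 8.8 / 10.6 = 0.830.
For two independent groups with equal n: n = 2·((z_{α} + z_β) / d)².
z_{α} + z_β = 2.326 + 0.842 = 3.168.
n = 2 × (3.168 / 0.830)² = 2 × 3.817² = 2 × 14.57 = 29.1.
Round up to the next whole participant.

n = 30 per group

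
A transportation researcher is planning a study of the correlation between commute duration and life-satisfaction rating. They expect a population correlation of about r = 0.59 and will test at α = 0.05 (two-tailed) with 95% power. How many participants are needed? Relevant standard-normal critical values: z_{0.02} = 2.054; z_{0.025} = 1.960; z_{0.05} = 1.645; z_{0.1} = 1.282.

Fisher's z: C = ½·ln((1+r)/(1−r)) = ½·ln(3.8780) = 0.6777.
n = ((z_{α/2} + z_β)/C)² + 3.
(1.960 + 1.645) / 0.6777 = 3.605 / 0.6777 = 5.319.
n = 5.319² + 3 = 28.30 + 3 = 31.3.
Round up.

n = 32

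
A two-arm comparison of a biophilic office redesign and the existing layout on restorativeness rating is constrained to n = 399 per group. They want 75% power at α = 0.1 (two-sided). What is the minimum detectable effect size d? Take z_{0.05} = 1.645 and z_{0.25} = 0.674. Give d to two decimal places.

d_min ≈ 0.16

For two independent groups of n = 399 each: d_min = (z_{α/2} + z_β)·√(2/n).
z-sum = 1.645 + 0.674 = 2.319.
d_min = 2.319 × √(2/399) = 2.319 × 0.0708 = 0.164.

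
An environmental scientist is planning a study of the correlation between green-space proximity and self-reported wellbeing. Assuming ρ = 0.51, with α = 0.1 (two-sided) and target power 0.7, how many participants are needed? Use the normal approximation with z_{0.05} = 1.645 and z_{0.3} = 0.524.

n = 18

Fisher's z: C = ½·ln((1+r)/(1−r)) = ½·ln(3.0816) = 0.5627.
n = ((z_{α/2} + z_β)/C)² + 3.
(1.645 + 0.524) / 0.5627 = 2.169 / 0.5627 = 3.855.
n = 3.855² + 3 = 14.86 + 3 = 17.9.
Round up.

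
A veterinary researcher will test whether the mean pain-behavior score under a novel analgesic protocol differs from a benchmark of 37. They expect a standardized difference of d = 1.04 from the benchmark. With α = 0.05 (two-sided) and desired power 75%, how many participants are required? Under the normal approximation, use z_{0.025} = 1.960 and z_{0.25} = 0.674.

For a one-sample test: n = ((z_{α/2} + z_β) / d)².
z_{α/2} + z_β = 1.960 + 0.674 = 2.634.
n = (2.634 / 1.04)² = 2.533² = 6.41.
Round up.

n = 7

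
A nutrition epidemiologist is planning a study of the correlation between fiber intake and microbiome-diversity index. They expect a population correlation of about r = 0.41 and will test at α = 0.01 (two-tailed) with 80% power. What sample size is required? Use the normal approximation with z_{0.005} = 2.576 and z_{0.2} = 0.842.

Fisher's z: C = ½·ln((1+r)/(1−r)) = ½·ln(2.3898) = 0.4356.
n = ((z_{α/2} + z_β)/C)² + 3.
(2.576 + 0.842) / 0.4356 = 3.418 / 0.4356 = 7.847.
n = 7.847² + 3 = 61.57 + 3 = 64.6.
Round up.

n = 65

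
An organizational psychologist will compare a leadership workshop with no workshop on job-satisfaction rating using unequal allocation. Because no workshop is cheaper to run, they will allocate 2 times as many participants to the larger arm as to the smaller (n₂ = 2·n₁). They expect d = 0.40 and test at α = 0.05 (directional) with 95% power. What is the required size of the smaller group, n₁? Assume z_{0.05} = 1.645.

With allocation ratio k = n₂/n₁ = 2, Var(x̄₁−x̄₂) = σ²(1/n₁ + 1/(k·n₁)) = σ²·(k+1)/(k·n₁).
So n₁ = (1 + 1/k)·((z_{α} + z_β)/d)² = 1.500 × (3.290/0.40)².
n₁ = 1.500 × 67.65 = 101.5.
Round up: n₁ = 102, giving n₂ = 2 × 102 = 204.

n₁ = 102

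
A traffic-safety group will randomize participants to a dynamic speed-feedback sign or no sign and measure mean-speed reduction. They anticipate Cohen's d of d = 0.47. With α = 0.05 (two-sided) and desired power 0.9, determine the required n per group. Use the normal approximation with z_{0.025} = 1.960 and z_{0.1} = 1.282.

n = 96 per group

For two independent groups with equal n: n = 2·((z_{α/2} + z_β) / d)².
z_{α/2} + z_β = 1.960 + 1.282 = 3.242.
n = 2 × (3.242 / 0.47)² = 2 × 6.898² = 2 × 47.58 = 95.2.
Round up to the next whole participant.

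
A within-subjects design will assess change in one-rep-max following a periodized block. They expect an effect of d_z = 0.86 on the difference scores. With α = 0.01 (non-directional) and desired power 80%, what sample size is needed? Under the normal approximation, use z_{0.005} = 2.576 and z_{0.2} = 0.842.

n = 16 pairs

For a paired (one-sample on differences) test: n = ((z_{α/2} + z_β) / d)².
z_{α/2} + z_β = 2.576 + 0.842 = 3.418.
n = (3.418 / 0.86)² = 3.974² = 15.80.
Round up.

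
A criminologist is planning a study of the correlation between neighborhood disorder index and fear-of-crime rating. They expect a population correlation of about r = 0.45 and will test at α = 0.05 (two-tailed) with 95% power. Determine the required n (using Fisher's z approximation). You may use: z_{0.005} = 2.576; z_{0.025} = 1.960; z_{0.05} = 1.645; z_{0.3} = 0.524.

Fisher's z: C = ½·ln((1+r)/(1−r)) = ½·ln(2.6364) = 0.4847.
n = ((z_{α/2} + z_β)/C)² + 3.
(1.960 + 1.645) / 0.4847 = 3.605 / 0.4847 = 7.438.
n = 7.438² + 3 = 55.32 + 3 = 58.3.
Round up.

n = 59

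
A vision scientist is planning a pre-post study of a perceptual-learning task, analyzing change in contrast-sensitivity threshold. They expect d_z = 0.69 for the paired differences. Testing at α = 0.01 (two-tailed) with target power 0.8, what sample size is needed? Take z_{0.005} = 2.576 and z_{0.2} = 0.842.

For a paired (one-sample on differences) test: n = ((z_{α/2} + z_β) / d)².
z_{α/2} + z_β = 2.576 + 0.842 = 3.418.
n = (3.418 / 0.69)² = 4.954² = 24.54.
Round up.

n = 25 pairs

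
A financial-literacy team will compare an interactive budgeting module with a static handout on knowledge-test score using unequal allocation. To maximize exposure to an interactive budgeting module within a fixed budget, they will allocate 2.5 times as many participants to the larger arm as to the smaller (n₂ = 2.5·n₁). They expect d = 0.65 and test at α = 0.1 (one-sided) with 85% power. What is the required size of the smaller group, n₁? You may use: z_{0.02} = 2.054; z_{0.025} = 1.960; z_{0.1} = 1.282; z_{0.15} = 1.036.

n₁ = 18

With allocation ratio k = n₂/n₁ = 2.5, Var(x̄₁−x̄₂) = σ²(1/n₁ + 1/(k·n₁)) = σ²·(k+1)/(k·n₁).
So n₁ = (1 + 1/k)·((z_{α} + z_β)/d)² = 1.400 × (2.318/0.65)².
n₁ = 1.400 × 12.72 = 17.8.
Round up: n₁ = 18, giving n₂ = 2.5 × 18 = 45.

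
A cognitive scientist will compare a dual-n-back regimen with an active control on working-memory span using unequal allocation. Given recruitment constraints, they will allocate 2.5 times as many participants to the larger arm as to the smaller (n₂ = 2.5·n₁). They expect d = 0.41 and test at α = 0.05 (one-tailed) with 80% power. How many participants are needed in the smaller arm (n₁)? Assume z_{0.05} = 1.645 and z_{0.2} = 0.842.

n₁ = 52

With allocation ratio k = n₂/n₁ = 2.5, Var(x̄₁−x̄₂) = σ²(1/n₁ + 1/(k·n₁)) = σ²·(k+1)/(k·n₁).
So n₁ = (1 + 1/k)·((z_{α} + z_β)/d)² = 1.400 × (2.487/0.41)².
n₁ = 1.400 × 36.79 = 51.5.
Round up: n₁ = 52, giving n₂ = 2.5 × 52 = 130.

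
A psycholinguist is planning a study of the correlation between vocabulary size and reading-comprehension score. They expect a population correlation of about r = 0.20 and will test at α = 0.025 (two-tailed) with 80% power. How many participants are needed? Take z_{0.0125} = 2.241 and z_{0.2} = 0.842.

Fisher's z: C = ½·ln((1+r)/(1−r)) = ½·ln(1.5000) = 0.2027.
n = ((z_{α/2} + z_β)/C)² + 3.
(2.241 + 0.842) / 0.2027 = 3.083 / 0.2027 = 15.210.
n = 15.210² + 3 = 231.33 + 3 = 234.3.
Round up.

n = 235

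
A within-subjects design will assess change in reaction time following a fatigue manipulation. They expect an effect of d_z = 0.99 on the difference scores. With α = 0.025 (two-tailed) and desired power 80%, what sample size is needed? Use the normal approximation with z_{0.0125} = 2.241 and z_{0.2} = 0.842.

n = 10 pairs

For a paired (one-sample on differences) test: n = ((z_{α/2} + z_β) / d)².
z_{α/2} + z_β = 2.241 + 0.842 = 3.083.
n = (3.083 / 0.99)² = 3.114² = 9.70.
Round up.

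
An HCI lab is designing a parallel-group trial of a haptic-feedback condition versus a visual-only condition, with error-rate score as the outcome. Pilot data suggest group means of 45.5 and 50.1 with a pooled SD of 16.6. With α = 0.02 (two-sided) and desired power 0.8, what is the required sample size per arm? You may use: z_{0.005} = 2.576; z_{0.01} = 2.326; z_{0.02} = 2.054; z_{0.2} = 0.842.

Cohen's d = |M₁ − M₂| / SD_pooled = |45.5 − 50.1| / 16.6 = 4.6 / 16.6 = 0.277.
For two independent groups with equal n: n = 2·((z_{α/2} + z_β) / d)².
z_{α/2} + z_β = 2.326 + 0.842 = 3.168.
n = 2 × (3.168 / 0.277)² = 2 × 11.437² = 2 × 130.80 = 261.6.
Round up to the next whole participant.

n = 262 per group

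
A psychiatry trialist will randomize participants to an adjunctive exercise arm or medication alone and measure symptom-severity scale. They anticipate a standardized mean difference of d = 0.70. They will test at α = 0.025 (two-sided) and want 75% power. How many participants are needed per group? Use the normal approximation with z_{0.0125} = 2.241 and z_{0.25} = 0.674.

For two independent groups with equal n: n = 2·((z_{α/2} + z_β) / d)².
z_{α/2} + z_β = 2.241 + 0.674 = 2.915.
n = 2 × (2.915 / 0.70)² = 2 × 4.164² = 2 × 17.34 = 34.7.
Round up to the next whole participant.

n = 35 per group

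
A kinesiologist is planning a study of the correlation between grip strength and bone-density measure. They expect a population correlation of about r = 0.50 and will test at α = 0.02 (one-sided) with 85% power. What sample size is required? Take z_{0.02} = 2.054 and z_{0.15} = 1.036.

n = 35

Fisher's z: C = ½·ln((1+r)/(1−r)) = ½·ln(3.0000) = 0.5493.
n = ((z_{α} + z_β)/C)² + 3.
(2.054 + 1.036) / 0.5493 = 3.090 / 0.5493 = 5.625.
n = 5.625² + 3 = 31.64 + 3 = 34.6.
Round up.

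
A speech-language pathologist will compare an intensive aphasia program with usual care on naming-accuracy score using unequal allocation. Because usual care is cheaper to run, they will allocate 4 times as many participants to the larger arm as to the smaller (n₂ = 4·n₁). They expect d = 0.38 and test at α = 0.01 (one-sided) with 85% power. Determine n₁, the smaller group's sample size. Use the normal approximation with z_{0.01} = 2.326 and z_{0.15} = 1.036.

With allocation ratio k = n₂/n₁ = 4, Var(x̄₁−x̄₂) = σ²(1/n₁ + 1/(k·n₁)) = σ²·(k+1)/(k·n₁).
So n₁ = (1 + 1/k)·((z_{α} + z_β)/d)² = 1.250 × (3.362/0.38)².
n₁ = 1.250 × 78.28 = 97.8.
Round up: n₁ = 98, giving n₂ = 4 × 98 = 392.

n₁ = 98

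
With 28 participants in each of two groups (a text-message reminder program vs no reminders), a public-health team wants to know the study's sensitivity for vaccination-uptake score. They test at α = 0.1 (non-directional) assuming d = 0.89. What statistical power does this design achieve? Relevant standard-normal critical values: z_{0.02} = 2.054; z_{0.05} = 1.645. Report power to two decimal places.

For two equal groups, power = Φ(d·√(n/2) − z_{α/2}).
d·√(n/2) = 0.89 × √(28/2) = 0.89 × 3.742 = 3.330.
z_β = 3.330 − 1.645 = 1.685.
Power = Φ(1.685) = 0.954.

power ≈ 0.95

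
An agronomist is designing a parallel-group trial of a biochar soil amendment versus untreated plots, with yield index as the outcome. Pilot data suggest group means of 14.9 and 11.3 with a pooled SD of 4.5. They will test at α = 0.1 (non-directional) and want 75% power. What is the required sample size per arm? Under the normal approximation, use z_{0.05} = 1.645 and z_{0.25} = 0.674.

n = 17 per group

Cohen's d = |M₁ − M₂| / SD_pooled = |14.9 − 11.3| / 4.5 = 3.6 / 4.5 = 0.800.
For two independent groups with equal n: n = 2·((z_{α/2} + z_β) / d)².
z_{α/2} + z_β = 1.645 + 0.674 = 2.319.
n = 2 × (2.319 / 0.800)² = 2 × 2.899² = 2 × 8.40 = 16.8.
Round up to the next whole participant.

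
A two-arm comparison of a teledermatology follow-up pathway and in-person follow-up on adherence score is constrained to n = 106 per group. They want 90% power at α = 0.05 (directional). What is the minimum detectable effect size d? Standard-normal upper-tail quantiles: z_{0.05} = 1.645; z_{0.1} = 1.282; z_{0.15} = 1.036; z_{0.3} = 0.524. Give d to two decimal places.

For two independent groups of n = 106 each: d_min = (z_{α} + z_β)·√(2/n).
z-sum = 1.645 + 1.282 = 2.927.
d_min = 2.927 × √(2/106) = 2.927 × 0.1374 = 0.402.

d_min ≈ 0.40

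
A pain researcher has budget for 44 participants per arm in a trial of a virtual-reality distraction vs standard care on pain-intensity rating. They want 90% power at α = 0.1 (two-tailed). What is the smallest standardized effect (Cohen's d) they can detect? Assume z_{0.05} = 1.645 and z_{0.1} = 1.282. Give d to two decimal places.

d_min ≈ 0.62

For two independent groups of n = 44 each: d_min = (z_{α/2} + z_β)·√(2/n).
z-sum = 1.645 + 1.282 = 2.927.
d_min = 2.927 × √(2/44) = 2.927 × 0.2132 = 0.624.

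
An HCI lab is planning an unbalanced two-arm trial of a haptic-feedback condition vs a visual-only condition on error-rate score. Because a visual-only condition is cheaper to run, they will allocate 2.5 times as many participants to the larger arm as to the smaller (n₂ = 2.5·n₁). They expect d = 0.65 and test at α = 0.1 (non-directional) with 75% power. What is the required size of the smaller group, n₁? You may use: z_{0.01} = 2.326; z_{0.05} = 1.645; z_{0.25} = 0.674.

n₁ = 18

With allocation ratio k = n₂/n₁ = 2.5, Var(x̄₁−x̄₂) = σ²(1/n₁ + 1/(k·n₁)) = σ²·(k+1)/(k·n₁).
So n₁ = (1 + 1/k)·((z_{α/2} + z_β)/d)² = 1.400 × (2.319/0.65)².
n₁ = 1.400 × 12.73 = 17.8.
Round up: n₁ = 18, giving n₂ = 2.5 × 18 = 45.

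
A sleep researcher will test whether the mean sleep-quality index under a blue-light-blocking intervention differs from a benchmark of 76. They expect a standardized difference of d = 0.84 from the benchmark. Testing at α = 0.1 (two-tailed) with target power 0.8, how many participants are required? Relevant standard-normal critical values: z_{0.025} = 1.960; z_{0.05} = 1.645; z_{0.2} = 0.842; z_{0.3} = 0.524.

n = 9

For a one-sample test: n = ((z_{α/2} + z_β) / d)².
z_{α/2} + z_β = 1.645 + 0.842 = 2.487.
n = (2.487 / 0.84)² = 2.961² = 8.77.
Round up.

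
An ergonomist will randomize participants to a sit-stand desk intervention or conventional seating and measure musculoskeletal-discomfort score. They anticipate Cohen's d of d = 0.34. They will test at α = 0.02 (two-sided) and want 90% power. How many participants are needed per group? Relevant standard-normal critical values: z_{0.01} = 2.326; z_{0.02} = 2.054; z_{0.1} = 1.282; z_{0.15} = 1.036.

n = 226 per group

For two independent groups with equal n: n = 2·((z_{α/2} + z_β) / d)².
z_{α/2} + z_β = 2.326 + 1.282 = 3.608.
n = 2 × (3.608 / 0.34)² = 2 × 10.612² = 2 × 112.61 = 225.2.
Round up to the next whole participant.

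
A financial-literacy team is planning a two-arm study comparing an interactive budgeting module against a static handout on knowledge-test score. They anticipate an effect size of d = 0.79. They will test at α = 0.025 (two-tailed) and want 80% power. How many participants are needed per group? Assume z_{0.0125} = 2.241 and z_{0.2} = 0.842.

n = 31 per group

For two independent groups with equal n: n = 2·((z_{α/2} + z_β) / d)².
z_{α/2} + z_β = 2.241 + 0.842 = 3.083.
n = 2 × (3.083 / 0.79)² = 2 × 3.903² = 2 × 15.23 = 30.5.
Round up to the next whole participant.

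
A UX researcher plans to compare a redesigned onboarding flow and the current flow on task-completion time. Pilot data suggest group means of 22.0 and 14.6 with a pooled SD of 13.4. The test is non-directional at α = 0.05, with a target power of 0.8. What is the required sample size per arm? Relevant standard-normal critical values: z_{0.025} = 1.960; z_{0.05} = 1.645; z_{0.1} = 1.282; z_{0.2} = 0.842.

n = 52 per group

Cohen's d = |M₁ − M₂| / SD_pooled = |22.0 − 14.6| / 13.4 = 7.4 / 13.4 = 0.552.
For two independent groups with equal n: n = 2·((z_{α/2} + z_β) / d)².
z_{α/2} + z_β = 1.960 + 0.842 = 2.802.
n = 2 × (2.802 / 0.552)² = 2 × 5.076² = 2 × 25.77 = 51.5.
Round up to the next whole participant.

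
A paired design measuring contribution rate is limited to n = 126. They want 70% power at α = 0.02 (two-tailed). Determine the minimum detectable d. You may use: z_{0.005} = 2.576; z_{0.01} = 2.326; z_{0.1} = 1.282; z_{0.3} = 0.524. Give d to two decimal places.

d_min ≈ 0.25

For a single sample (or paired design) of n = 126: d_min = (z_{α/2} + z_β)/√n.
z-sum = 2.326 + 0.524 = 2.850.
d_min = 2.850 / √126 = 2.850 / 11.225 = 0.254.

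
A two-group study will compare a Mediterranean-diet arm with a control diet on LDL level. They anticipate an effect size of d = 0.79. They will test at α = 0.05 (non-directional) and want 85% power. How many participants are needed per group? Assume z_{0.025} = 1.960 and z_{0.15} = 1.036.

n = 29 per group

For two independent groups with equal n: n = 2·((z_{α/2} + z_β) / d)².
z_{α/2} + z_β = 1.960 + 1.036 = 2.996.
n = 2 × (2.996 / 0.79)² = 2 × 3.792² = 2 × 14.38 = 28.8.
Round up to the next whole participant.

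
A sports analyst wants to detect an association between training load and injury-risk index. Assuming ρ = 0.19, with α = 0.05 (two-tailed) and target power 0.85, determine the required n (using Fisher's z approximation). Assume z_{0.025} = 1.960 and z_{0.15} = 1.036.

n = 246

Fisher's z: C = ½·ln((1+r)/(1−r)) = ½·ln(1.4691) = 0.1923.
n = ((z_{α/2} + z_β)/C)² + 3.
(1.960 + 1.036) / 0.1923 = 2.996 / 0.1923 = 15.580.
n = 15.580² + 3 = 242.73 + 3 = 245.7.
Round up.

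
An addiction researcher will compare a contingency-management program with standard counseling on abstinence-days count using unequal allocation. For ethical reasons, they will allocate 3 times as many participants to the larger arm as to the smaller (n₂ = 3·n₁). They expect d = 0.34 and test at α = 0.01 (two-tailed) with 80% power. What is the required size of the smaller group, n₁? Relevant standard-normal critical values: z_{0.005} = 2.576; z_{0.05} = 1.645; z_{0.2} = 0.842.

n₁ = 135

With allocation ratio k = n₂/n₁ = 3, Var(x̄₁−x̄₂) = σ²(1/n₁ + 1/(k·n₁)) = σ²·(k+1)/(k·n₁).
So n₁ = (1 + 1/k)·((z_{α/2} + z_β)/d)² = 1.333 × (3.418/0.34)².
n₁ = 1.333 × 101.06 = 134.7.
Round up: n₁ = 135, giving n₂ = 3 × 135 = 405.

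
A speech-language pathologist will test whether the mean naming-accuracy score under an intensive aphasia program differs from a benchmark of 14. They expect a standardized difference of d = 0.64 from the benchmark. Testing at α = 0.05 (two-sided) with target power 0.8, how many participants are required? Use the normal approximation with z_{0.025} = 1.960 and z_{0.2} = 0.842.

n = 20

For a one-sample test: n = ((z_{α/2} + z_β) / d)².
z_{α/2} + z_β = 1.960 + 0.842 = 2.802.
n = (2.802 / 0.64)² = 4.378² = 19.17.
Round up.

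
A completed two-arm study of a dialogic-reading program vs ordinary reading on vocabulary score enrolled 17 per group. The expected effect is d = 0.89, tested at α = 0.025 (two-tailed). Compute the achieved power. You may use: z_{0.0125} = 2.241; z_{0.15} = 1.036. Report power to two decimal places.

power ≈ 0.64

For two equal groups, power = Φ(d·√(n/2) − z_{α/2}).
d·√(n/2) = 0.89 × √(17/2) = 0.89 × 2.915 = 2.595.
z_β = 2.595 − 2.241 = 0.354.
Power = Φ(0.354) = 0.638.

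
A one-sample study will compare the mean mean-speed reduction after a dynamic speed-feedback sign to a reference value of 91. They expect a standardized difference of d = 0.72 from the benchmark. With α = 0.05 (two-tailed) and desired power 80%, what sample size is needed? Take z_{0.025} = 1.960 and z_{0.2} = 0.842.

n = 16

For a one-sample test: n = ((z_{α/2} + z_β) / d)².
z_{α/2} + z_β = 1.960 + 0.842 = 2.802.
n = (2.802 / 0.72)² = 3.892² = 15.15.
Round up.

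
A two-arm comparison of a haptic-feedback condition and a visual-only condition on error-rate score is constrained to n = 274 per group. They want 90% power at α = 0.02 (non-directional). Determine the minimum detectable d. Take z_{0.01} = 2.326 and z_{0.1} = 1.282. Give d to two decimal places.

For two independent groups of n = 274 each: d_min = (z_{α/2} + z_β)·√(2/n).
z-sum = 2.326 + 1.282 = 3.608.
d_min = 3.608 × √(2/274) = 3.608 × 0.0854 = 0.308.

d_min ≈ 0.31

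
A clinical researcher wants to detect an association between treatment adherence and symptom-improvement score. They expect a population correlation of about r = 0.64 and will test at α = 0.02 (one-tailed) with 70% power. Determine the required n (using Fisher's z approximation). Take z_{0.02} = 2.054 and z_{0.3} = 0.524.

n = 15

Fisher's z: C = ½·ln((1+r)/(1−r)) = ½·ln(4.5556) = 0.7582.
n = ((z_{α} + z_β)/C)² + 3.
(2.054 + 0.524) / 0.7582 = 2.578 / 0.7582 = 3.400.
n = 3.400² + 3 = 11.56 + 3 = 14.6.
Round up.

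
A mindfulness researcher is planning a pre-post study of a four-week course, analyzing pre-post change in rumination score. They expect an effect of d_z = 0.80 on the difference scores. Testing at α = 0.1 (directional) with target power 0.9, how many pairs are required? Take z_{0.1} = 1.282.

n = 11 pairs

For a paired (one-sample on differences) test: n = ((z_{α} + z_β) / d)².
z_{α} + z_β = 1.282 + 1.282 = 2.564.
n = (2.564 / 0.80)² = 3.205² = 10.27.
Round up.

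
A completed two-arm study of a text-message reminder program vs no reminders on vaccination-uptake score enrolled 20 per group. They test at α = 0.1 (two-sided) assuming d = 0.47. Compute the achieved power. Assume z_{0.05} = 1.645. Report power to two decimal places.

power ≈ 0.44

For two equal groups, power = Φ(d·√(n/2) − z_{α/2}).
d·√(n/2) = 0.47 × √(20/2) = 0.47 × 3.162 = 1.486.
z_β = 1.486 − 1.645 = -0.159.
Power = Φ(-0.159) = 0.437.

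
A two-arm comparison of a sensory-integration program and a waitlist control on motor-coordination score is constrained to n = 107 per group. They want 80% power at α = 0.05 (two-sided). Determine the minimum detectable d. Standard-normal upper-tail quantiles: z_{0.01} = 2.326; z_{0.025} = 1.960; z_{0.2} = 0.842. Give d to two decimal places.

d_min ≈ 0.38

For two independent groups of n = 107 each: d_min = (z_{α/2} + z_β)·√(2/n).
z-sum = 1.960 + 0.842 = 2.802.
d_min = 2.802 × √(2/107) = 2.802 × 0.1367 = 0.383.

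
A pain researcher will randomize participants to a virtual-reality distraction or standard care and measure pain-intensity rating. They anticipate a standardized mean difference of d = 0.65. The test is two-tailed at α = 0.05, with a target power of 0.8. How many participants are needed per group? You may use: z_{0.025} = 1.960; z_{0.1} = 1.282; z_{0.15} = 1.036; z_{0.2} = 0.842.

For two independent groups with equal n: n = 2·((z_{α/2} + z_β) / d)².
z_{α/2} + z_β = 1.960 + 0.842 = 2.802.
n = 2 × (2.802 / 0.65)² = 2 × 4.311² = 2 × 18.58 = 37.2.
Round up to the next whole participant.

n = 38 per group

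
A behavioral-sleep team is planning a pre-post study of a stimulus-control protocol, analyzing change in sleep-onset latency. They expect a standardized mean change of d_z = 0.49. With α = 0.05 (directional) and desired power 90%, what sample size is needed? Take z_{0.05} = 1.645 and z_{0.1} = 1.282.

For a paired (one-sample on differences) test: n = ((z_{α} + z_β) / d)².
z_{α} + z_β = 1.645 + 1.282 = 2.927.
n = (2.927 / 0.49)² = 5.973² = 35.68.
Round up.

n = 36 pairs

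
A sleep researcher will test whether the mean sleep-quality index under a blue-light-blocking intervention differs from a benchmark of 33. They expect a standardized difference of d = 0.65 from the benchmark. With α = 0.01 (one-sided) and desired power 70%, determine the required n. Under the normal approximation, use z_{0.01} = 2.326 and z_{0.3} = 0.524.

n = 20

For a one-sample test: n = ((z_{α} + z_β) / d)².
z_{α} + z_β = 2.326 + 0.524 = 2.850.
n = (2.850 / 0.65)² = 4.385² = 19.22.
Round up.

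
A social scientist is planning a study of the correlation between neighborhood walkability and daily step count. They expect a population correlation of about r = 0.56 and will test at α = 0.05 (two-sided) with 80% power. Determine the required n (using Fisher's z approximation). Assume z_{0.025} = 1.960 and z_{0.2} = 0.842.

Fisher's z: C = ½·ln((1+r)/(1−r)) = ½·ln(3.5455) = 0.6328.
n = ((z_{α/2} + z_β)/C)² + 3.
(1.960 + 0.842) / 0.6328 = 2.802 / 0.6328 = 4.428.
n = 4.428² + 3 = 19.61 + 3 = 22.6.
Round up.

n = 23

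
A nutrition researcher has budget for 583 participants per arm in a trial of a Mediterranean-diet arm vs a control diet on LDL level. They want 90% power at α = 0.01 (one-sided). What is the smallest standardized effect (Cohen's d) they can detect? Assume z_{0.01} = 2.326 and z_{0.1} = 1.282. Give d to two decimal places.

d_min ≈ 0.21

For two independent groups of n = 583 each: d_min = (z_{α} + z_β)·√(2/n).
z-sum = 2.326 + 1.282 = 3.608.
d_min = 3.608 × √(2/583) = 3.608 × 0.0586 = 0.211.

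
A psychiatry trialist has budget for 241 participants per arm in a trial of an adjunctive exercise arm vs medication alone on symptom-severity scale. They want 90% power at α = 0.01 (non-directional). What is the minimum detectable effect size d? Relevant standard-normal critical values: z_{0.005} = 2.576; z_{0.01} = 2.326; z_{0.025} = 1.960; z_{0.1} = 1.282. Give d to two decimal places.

For two independent groups of n = 241 each: d_min = (z_{α/2} + z_β)·√(2/n).
z-sum = 2.576 + 1.282 = 3.858.
d_min = 3.858 × √(2/241) = 3.858 × 0.0911 = 0.351.

d_min ≈ 0.35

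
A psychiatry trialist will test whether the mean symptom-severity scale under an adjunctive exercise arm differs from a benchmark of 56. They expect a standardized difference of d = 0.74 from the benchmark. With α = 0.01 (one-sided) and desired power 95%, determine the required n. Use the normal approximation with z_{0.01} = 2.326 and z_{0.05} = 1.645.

For a one-sample test: n = ((z_{α} + z_β) / d)².
z_{α} + z_β = 2.326 + 1.645 = 3.971.
n = (3.971 / 0.74)² = 5.366² = 28.80.
Round up.

n = 29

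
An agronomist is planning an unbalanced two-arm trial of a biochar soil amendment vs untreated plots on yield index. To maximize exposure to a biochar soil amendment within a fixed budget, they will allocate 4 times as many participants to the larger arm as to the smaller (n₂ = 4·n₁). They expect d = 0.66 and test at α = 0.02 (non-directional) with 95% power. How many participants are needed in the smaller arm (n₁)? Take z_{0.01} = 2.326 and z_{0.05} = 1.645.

With allocation ratio k = n₂/n₁ = 4, Var(x̄₁−x̄₂) = σ²(1/n₁ + 1/(k·n₁)) = σ²·(k+1)/(k·n₁).
So n₁ = (1 + 1/k)·((z_{α/2} + z_β)/d)² = 1.250 × (3.971/0.66)².
n₁ = 1.250 × 36.20 = 45.3.
Round up: n₁ = 46, giving n₂ = 4 × 46 = 184.

n₁ = 46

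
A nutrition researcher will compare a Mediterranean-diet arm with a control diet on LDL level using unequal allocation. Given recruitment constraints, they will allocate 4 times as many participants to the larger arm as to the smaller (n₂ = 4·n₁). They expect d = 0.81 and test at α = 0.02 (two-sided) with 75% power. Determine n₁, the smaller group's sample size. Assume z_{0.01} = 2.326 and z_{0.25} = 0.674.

n₁ = 18

With allocation ratio k = n₂/n₁ = 4, Var(x̄₁−x̄₂) = σ²(1/n₁ + 1/(k·n₁)) = σ²·(k+1)/(k·n₁).
So n₁ = (1 + 1/k)·((z_{α/2} + z_β)/d)² = 1.250 × (3.000/0.81)².
n₁ = 1.250 × 13.72 = 17.1.
Round up: n₁ = 18, giving n₂ = 4 × 18 = 72.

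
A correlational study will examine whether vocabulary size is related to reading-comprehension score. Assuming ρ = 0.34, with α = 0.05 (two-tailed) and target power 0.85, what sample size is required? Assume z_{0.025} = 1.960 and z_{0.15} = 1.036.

Fisher's z: C = ½·ln((1+r)/(1−r)) = ½·ln(2.0303) = 0.3541.
n = ((z_{α/2} + z_β)/C)² + 3.
(1.960 + 1.036) / 0.3541 = 2.996 / 0.3541 = 8.461.
n = 8.461² + 3 = 71.59 + 3 = 74.6.
Round up.

n = 75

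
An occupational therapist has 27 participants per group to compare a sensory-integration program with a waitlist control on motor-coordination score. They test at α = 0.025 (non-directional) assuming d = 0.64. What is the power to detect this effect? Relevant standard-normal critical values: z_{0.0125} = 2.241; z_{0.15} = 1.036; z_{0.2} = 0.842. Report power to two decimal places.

power ≈ 0.54

For two equal groups, power = Φ(d·√(n/2) − z_{α/2}).
d·√(n/2) = 0.64 × √(27/2) = 0.64 × 3.674 = 2.352.
z_β = 2.352 − 2.241 = 0.111.
Power = Φ(0.111) = 0.544.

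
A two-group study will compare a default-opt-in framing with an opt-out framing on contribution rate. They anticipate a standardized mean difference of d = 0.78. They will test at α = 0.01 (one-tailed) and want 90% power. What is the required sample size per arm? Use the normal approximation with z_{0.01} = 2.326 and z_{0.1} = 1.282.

For two independent groups with equal n: n = 2·((z_{α} + z_β) / d)².
z_{α} + z_β = 2.326 + 1.282 = 3.608.
n = 2 × (3.608 / 0.78)² = 2 × 4.626² = 2 × 21.40 = 42.8.
Round up to the next whole participant.

n = 43 per group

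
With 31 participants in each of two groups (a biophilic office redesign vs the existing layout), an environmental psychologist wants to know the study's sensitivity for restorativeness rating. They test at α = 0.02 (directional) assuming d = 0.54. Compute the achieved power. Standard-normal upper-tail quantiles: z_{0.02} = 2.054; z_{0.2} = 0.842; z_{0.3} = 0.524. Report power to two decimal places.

power ≈ 0.53

For two equal groups, power = Φ(d·√(n/2) − z_{α}).
d·√(n/2) = 0.54 × √(31/2) = 0.54 × 3.937 = 2.126.
z_β = 2.126 − 2.054 = 0.072.
Power = Φ(0.072) = 0.529.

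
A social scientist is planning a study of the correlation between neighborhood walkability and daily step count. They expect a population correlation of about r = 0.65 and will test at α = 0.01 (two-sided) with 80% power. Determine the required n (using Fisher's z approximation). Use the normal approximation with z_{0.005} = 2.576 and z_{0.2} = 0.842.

Fisher's z: C = ½·ln((1+r)/(1−r)) = ½·ln(4.7143) = 0.7753.
n = ((z_{α/2} + z_β)/C)² + 3.
(2.576 + 0.842) / 0.7753 = 3.418 / 0.7753 = 4.409.
n = 4.409² + 3 = 19.44 + 3 = 22.4.
Round up.

n = 23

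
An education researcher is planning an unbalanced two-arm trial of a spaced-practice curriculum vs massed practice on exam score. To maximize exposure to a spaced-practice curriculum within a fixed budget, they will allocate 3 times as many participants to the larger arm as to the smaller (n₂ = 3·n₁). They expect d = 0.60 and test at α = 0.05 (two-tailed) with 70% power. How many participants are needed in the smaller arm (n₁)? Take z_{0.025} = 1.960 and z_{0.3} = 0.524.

n₁ = 23

With allocation ratio k = n₂/n₁ = 3, Var(x̄₁−x̄₂) = σ²(1/n₁ + 1/(k·n₁)) = σ²·(k+1)/(k·n₁).
So n₁ = (1 + 1/k)·((z_{α/2} + z_β)/d)² = 1.333 × (2.484/0.60)².
n₁ = 1.333 × 17.14 = 22.9.
Round up: n₁ = 23, giving n₂ = 3 × 23 = 69.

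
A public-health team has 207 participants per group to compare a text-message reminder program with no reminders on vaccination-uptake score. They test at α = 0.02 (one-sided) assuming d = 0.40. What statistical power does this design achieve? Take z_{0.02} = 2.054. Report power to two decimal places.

For two equal groups, power = Φ(d·√(n/2) − z_{α}).
d·√(n/2) = 0.40 × √(207/2) = 0.40 × 10.173 = 4.069.
z_β = 4.069 − 2.054 = 2.015.
Power = Φ(2.015) = 0.978.

power ≈ 0.98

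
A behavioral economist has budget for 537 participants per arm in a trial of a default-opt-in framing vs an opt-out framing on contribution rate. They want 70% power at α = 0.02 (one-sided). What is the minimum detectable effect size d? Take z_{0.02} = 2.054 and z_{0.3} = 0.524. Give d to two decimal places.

d_min ≈ 0.16

For two independent groups of n = 537 each: d_min = (z_{α} + z_β)·√(2/n).
z-sum = 2.054 + 0.524 = 2.578.
d_min = 2.578 × √(2/537) = 2.578 × 0.0610 = 0.157.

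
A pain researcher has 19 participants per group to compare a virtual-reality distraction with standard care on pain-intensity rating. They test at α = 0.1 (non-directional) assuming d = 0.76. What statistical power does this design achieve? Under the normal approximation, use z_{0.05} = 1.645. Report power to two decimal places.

power ≈ 0.76

For two equal groups, power = Φ(d·√(n/2) − z_{α/2}).
d·√(n/2) = 0.76 × √(19/2) = 0.76 × 3.082 = 2.342.
z_β = 2.342 − 1.645 = 0.697.
Power = Φ(0.697) = 0.757.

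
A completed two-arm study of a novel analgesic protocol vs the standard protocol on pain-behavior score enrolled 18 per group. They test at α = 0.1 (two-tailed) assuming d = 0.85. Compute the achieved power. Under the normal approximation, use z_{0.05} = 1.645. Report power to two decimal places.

For two equal groups, power = Φ(d·√(n/2) − z_{α/2}).
d·√(n/2) = 0.85 × √(18/2) = 0.85 × 3.000 = 2.550.
z_β = 2.550 − 1.645 = 0.905.
Power = Φ(0.905) = 0.817.

power ≈ 0.82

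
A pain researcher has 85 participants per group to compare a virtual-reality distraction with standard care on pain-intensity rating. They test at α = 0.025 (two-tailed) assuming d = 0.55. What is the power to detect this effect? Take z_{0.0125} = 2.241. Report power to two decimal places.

power ≈ 0.91

For two equal groups, power = Φ(d·√(n/2) − z_{α/2}).
d·√(n/2) = 0.55 × √(85/2) = 0.55 × 6.519 = 3.586.
z_β = 3.586 − 2.241 = 1.345.
Power = Φ(1.345) = 0.911.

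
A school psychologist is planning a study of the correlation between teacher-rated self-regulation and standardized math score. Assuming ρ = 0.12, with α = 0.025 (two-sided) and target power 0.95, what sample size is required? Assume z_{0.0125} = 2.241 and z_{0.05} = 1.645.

n = 1042

Fisher's z: C = ½·ln((1+r)/(1−r)) = ½·ln(1.2727) = 0.1206.
n = ((z_{α/2} + z_β)/C)² + 3.
(2.241 + 1.645) / 0.1206 = 3.886 / 0.1206 = 32.222.
n = 32.222² + 3 = 1038.27 + 3 = 1041.3.
Round up.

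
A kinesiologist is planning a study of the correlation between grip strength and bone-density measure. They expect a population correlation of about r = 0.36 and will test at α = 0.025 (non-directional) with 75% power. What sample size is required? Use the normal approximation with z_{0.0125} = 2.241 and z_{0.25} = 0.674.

Fisher's z: C = ½·ln((1+r)/(1−r)) = ½·ln(2.1250) = 0.3769.
n = ((z_{α/2} + z_β)/C)² + 3.
(2.241 + 0.674) / 0.3769 = 2.915 / 0.3769 = 7.734.
n = 7.734² + 3 = 59.82 + 3 = 62.8.
Round up.

n = 63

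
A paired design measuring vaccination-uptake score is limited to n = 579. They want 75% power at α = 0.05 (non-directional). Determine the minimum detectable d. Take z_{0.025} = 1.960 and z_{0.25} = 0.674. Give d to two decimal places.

d_min ≈ 0.11

For a single sample (or paired design) of n = 579: d_min = (z_{α/2} + z_β)/√n.
z-sum = 1.960 + 0.674 = 2.634.
d_min = 2.634 / √579 = 2.634 / 24.062 = 0.109.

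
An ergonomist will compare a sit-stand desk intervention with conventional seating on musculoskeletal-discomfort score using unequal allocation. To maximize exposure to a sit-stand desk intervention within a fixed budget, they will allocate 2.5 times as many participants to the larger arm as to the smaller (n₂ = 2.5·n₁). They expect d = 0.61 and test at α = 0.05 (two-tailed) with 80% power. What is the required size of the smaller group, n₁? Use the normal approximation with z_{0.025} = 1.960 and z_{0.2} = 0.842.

With allocation ratio k = n₂/n₁ = 2.5, Var(x̄₁−x̄₂) = σ²(1/n₁ + 1/(k·n₁)) = σ²·(k+1)/(k·n₁).
So n₁ = (1 + 1/k)·((z_{α/2} + z_β)/d)² = 1.400 × (2.802/0.61)².
n₁ = 1.400 × 21.10 = 29.5.
Round up: n₁ = 30, giving n₂ = 2.5 × 30 = 75.

n₁ = 30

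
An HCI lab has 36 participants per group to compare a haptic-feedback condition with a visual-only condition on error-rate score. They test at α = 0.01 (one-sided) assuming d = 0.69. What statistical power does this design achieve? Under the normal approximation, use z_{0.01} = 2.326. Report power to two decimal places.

For two equal groups, power = Φ(d·√(n/2) − z_{α}).
d·√(n/2) = 0.69 × √(36/2) = 0.69 × 4.243 = 2.927.
z_β = 2.927 − 2.326 = 0.601.
Power = Φ(0.601) = 0.726.

power ≈ 0.73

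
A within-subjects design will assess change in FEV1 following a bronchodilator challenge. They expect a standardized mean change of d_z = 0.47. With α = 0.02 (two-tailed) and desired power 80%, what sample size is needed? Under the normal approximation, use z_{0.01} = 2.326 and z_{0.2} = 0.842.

For a paired (one-sample on differences) test: n = ((z_{α/2} + z_β) / d)².
z_{α/2} + z_β = 2.326 + 0.842 = 3.168.
n = (3.168 / 0.47)² = 6.740² = 45.43.
Round up.

n = 46 pairs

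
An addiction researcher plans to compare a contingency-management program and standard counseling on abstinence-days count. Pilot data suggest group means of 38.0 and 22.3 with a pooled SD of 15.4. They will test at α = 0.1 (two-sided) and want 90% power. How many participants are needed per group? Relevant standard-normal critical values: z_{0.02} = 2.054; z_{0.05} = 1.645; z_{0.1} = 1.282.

n = 17 per group

Cohen's d = |M₁ − M₂| / SD_pooled = |38.0 − 22.3| / 15.4 = 15.7 / 15.4 = 1.019.
For two independent groups with equal n: n = 2·((z_{α/2} + z_β) / d)².
z_{α/2} + z_β = 1.645 + 1.282 = 2.927.
n = 2 × (2.927 / 1.019)² = 2 × 2.872² = 2 × 8.25 = 16.5.
Round up to the next whole participant.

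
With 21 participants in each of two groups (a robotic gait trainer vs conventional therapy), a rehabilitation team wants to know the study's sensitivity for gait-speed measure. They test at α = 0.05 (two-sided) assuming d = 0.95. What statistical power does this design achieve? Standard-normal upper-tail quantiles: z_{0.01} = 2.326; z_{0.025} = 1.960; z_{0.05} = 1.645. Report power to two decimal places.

power ≈ 0.87

For two equal groups, power = Φ(d·√(n/2) − z_{α/2}).
d·√(n/2) = 0.95 × √(21/2) = 0.95 × 3.240 = 3.078.
z_β = 3.078 − 1.960 = 1.118.
Power = Φ(1.118) = 0.868.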